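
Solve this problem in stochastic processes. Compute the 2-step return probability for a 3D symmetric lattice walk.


P(return in 2 steps) = P(reverse first step) = 1/(2d)
= 1/6
= 0.1667

0.1667


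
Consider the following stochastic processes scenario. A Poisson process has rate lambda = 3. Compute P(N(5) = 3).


P(N(t)=k) = (lambda*t)^k * exp(-lambda*t) / k!
lambda*t = 15
= 15^3 * exp(-15) / 3!
= 3375 * 3.0590e-07 / 6
= 1.7207e-04

1.7207e-04


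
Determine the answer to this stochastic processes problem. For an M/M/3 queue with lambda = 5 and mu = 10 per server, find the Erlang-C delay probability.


a = lambda/mu = 0.5000
rho = a/c = 0.1667
Erlang-C formula applied:
C(c,a) = 0.0152

0.0152


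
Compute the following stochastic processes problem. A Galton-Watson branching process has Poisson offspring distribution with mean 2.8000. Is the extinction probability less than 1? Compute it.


Since mu = 2.8000 > 1, extinction prob q < 1.
Solve s = exp(mu*(s-1)) iteratively.
q = 0.0750

0.0750


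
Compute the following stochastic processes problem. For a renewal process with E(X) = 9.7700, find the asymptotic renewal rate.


Long-run renewal rate = 1/E(X)
= 1/9.7700
= 0.1024

0.1024


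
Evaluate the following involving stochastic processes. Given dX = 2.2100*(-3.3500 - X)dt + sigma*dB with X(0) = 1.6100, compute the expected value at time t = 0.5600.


E[X(t)] = mu + (X(0) - mu)*exp(-theta*t)
= -3.3500 + (1.6100 - -3.3500)*exp(-2.2100*0.5600)
= -3.3500 + 4.9600 * 0.2901
= -1.9112

-1.9112


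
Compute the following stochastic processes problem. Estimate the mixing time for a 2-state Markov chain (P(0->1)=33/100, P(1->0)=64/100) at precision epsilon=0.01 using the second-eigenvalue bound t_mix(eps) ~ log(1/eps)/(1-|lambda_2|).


lambda_2 = |1 - p01 - p10| = |1 - 0.3300 - 0.6400| = 0.0300
t_mix ~ log(1/eps)/(1 - |lambda_2|)
= log(100)/(1 - 0.0300) = 4.6052/0.9700
= 4.7476

4.7476


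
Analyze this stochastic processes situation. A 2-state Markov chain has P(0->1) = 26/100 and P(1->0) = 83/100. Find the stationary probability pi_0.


Stationary distribution: pi_0 = p10/(p01+p10), pi_1 = p01/(p01+p10)
p01 = 0.2600, p10 = 0.8300
pi_0 = 0.7615

0.7615


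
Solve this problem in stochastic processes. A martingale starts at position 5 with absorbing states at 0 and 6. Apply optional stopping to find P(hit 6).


By optional stopping theorem: E(M at tau) = M(0) = 5
P(hit 6)*6 + P(hit 0)*0 = 5
P(hit 6) = (5 - 0)/(6 - 0) = 5/6 = 0.8333

0.8333


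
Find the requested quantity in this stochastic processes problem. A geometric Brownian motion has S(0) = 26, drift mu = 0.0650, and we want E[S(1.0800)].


E[S(t)] = S(0) * exp(mu * t)
= 26 * exp(0.0650 * 1.0800)
= 26 * 1.0727
= 27.8908

27.8908


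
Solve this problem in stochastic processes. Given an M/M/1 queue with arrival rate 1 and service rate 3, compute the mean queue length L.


rho = 1/3 = 0.3333
L = rho/(1-rho)
= 0.3333/0.6667
= 0.5000

0.5000


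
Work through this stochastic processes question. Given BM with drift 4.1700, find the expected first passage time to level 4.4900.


Expected first passage time = a/mu
= 4.4900/4.1700
= 1.0767

1.0767


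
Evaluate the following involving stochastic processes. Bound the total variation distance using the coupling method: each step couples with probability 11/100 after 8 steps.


TV distance bound <= (1-delta)^n
= (1 - 0.1100)^8
= 0.8900^8
= 0.3937

0.3937


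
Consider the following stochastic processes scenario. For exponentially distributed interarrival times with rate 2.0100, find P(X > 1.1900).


P(X > t) = exp(-lambda * t)
= exp(-2.0100 * 1.1900)
= exp(-2.3919) = 0.0915

0.0915


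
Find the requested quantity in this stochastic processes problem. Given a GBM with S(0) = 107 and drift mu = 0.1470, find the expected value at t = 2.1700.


E[S(t)] = S(0) * exp(mu * t)
= 107 * exp(0.1470 * 2.1700)
= 107 * 1.3757
= 147.2039

147.2039


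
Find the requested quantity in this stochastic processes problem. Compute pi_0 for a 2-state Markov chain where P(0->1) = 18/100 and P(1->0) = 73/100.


Stationary distribution: pi_0 = p10/(p01+p10), pi_1 = p01/(p01+p10)
p01 = 0.1800, p10 = 0.7300
pi_0 = 0.8022

0.8022


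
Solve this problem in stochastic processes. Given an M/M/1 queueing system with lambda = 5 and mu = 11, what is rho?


rho = lambda/mu
= 5/11
= 0.4545

0.4545


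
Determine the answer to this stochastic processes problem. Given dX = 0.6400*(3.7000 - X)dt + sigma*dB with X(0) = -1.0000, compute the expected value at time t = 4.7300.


E[X(t)] = mu + (X(0) - mu)*exp(-theta*t)
= 3.7000 + (-1.0000 - 3.7000)*exp(-0.6400*4.7300)
= 3.7000 + -4.7000 * 0.0485
= 3.4723

3.4723


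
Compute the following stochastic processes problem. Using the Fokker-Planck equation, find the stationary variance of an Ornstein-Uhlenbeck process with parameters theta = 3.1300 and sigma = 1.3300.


Stationary variance = sigma^2 / (2*theta)
= 1.3300^2 / (2*3.1300)
= 1.7689 / 6.2600
= 0.2826

0.2826


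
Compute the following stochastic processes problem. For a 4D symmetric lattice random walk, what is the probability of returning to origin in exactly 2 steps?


P(return in 2 steps) = P(reverse first step) = 1/(2d)
= 1/8
= 0.1250

0.1250


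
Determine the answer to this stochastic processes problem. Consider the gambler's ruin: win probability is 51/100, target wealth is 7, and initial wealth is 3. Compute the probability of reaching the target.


Gambler's ruin formula:
r = q/p = 0.4900/0.5100 = 0.9608
P(win) = (1 - r^i)/(1 - r^N)
= (1 - 0.9608^3)/(1 - 0.9608^7)
= 0.4630

0.4630


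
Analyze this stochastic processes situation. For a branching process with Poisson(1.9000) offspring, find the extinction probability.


Since mu = 1.9000 > 1, extinction prob q < 1.
Solve s = exp(mu*(s-1)) iteratively.
q = 0.2328

0.2328


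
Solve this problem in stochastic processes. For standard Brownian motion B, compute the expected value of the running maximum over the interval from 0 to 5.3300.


E(max B(s)) = sqrt(2t/pi)
= sqrt(2*5.3300/pi)
= sqrt(3.3932)
= 1.8421

1.8421


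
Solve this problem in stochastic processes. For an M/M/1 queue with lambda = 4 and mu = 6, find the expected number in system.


rho = 4/6 = 0.6667
L = rho/(1-rho)
= 0.6667/0.3333
= 2.0000

2.0000


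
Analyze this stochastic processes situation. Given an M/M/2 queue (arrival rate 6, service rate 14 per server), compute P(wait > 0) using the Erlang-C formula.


a = lambda/mu = 0.4286
rho = a/c = 0.2143
Erlang-C formula applied:
C(c,a) = 0.0756

0.0756


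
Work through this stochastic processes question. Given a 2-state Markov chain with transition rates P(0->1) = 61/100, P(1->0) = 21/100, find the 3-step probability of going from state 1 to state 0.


Computing P^3 by matrix multiplication.
P = [[0.3900, 0.6100], [0.2100, 0.7900]]
After raising P to the power 3:
P^3(1,0) = 0.2546

0.2546


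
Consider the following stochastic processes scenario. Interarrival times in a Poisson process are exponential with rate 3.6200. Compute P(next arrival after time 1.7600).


P(X > t) = exp(-lambda * t)
= exp(-3.6200 * 1.7600)
= exp(-6.3712) = 0.0017

0.0017


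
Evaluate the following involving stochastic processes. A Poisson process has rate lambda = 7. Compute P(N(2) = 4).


P(N(t)=k) = (lambda*t)^k * exp(-lambda*t) / k!
lambda*t = 14
= 14^4 * exp(-14) / 4!
= 38416 * 8.3153e-07 / 24
= 0.0013

0.0013


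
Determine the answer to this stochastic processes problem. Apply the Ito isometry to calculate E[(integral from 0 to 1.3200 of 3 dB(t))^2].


By Ito isometry: E[(int f dB)^2] = int f^2 dt
= 3^2 * 1.3200
= 9 * 1.3200 = 11.8800

11.8800


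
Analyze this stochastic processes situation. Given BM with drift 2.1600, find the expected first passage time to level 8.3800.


Expected first passage time = a/mu
= 8.3800/2.1600
= 3.8796

3.8796


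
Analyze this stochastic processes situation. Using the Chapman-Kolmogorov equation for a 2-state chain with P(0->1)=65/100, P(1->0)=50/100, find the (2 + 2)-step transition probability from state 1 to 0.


P^4 = P^2 * P^2
Computing via matrix multiplication of the transition matrix.
Entry (1,0) of P^4 = 0.4346

0.4346


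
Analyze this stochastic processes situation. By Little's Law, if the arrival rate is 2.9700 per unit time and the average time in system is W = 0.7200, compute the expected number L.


Little's Law: L = lambda * W
= 2.9700 * 0.7200
= 2.1384

2.1384


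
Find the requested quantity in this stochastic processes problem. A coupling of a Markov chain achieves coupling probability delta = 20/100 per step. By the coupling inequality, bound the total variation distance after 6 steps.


TV distance bound <= (1-delta)^n
= (1 - 0.2000)^6
= 0.8000^6
= 0.2621

0.2621


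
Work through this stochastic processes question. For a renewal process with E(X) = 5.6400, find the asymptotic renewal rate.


Long-run renewal rate = 1/E(X)
= 1/5.6400
= 0.1773

0.1773


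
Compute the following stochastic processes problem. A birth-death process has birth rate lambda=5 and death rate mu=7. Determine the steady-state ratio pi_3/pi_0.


For birth-death process, pi_n/pi_0 = (lambda/mu)^n
= (5/7)^3
= 0.3644

0.3644


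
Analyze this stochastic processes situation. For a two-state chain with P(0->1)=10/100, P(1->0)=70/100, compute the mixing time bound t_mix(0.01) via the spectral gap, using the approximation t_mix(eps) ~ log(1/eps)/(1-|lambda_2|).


lambda_2 = |1 - p01 - p10| = |1 - 0.1000 - 0.7000| = 0.2000
t_mix ~ log(1/eps)/(1 - |lambda_2|)
= log(100)/(1 - 0.2000) = 4.6052/0.8000
= 5.7565

5.7565


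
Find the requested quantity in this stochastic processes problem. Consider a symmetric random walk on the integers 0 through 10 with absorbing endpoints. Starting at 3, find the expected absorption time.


For symmetric RW on 0,...,N with absorbing barriers, E(i) = i*(N-i)
E(3) = 3 * 7 = 21

21


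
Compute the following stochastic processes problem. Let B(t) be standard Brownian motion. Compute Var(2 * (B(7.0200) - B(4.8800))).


Var(alpha*(B(t)-B(s))) = alpha^2 * (t-s)
= 2^2 * (7.0200 - 4.8800)
= 4 * 2.1400
= 8.5600

8.5600


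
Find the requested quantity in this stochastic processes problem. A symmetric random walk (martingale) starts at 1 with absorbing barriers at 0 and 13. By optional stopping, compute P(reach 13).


By optional stopping theorem: E(M at tau) = M(0) = 1
P(hit 13)*13 + P(hit 0)*0 = 1
P(hit 13) = (1 - 0)/(13 - 0) = 1/13 = 0.0769

0.0769


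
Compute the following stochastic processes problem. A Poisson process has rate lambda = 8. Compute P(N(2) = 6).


P(N(t)=k) = (lambda*t)^k * exp(-lambda*t) / k!
lambda*t = 16
= 16^6 * exp(-16) / 6!
= 16777216 * 1.1254e-07 / 720
= 0.0026

0.0026


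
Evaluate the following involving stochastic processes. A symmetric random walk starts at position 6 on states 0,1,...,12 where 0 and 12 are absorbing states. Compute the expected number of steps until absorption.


For symmetric RW on 0,...,N with absorbing barriers, E(i) = i*(N-i)
E(6) = 6 * 6 = 36

36


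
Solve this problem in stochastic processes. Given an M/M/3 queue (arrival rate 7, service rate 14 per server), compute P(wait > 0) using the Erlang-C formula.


a = lambda/mu = 0.5000
rho = a/c = 0.1667
Erlang-C formula applied:
C(c,a) = 0.0152

0.0152


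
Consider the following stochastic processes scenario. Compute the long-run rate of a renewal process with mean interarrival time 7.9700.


Long-run renewal rate = 1/E(X)
= 1/7.9700
= 0.1255

0.1255


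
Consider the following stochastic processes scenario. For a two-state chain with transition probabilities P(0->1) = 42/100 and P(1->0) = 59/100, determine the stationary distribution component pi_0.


Stationary distribution: pi_0 = p10/(p01+p10), pi_1 = p01/(p01+p10)
p01 = 0.4200, p10 = 0.5900
pi_0 = 0.5842

0.5842


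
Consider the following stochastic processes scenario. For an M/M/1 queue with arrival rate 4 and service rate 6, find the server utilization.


rho = lambda/mu
= 4/6
= 0.6667

0.6667


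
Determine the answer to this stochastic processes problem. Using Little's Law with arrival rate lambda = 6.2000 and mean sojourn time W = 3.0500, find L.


Little's Law: L = lambda * W
= 6.2000 * 3.0500
= 18.9100

18.9100


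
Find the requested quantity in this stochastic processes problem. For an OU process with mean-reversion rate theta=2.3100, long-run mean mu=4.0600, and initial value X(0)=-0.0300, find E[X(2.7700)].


E[X(t)] = mu + (X(0) - mu)*exp(-theta*t)
= 4.0600 + (-0.0300 - 4.0600)*exp(-2.3100*2.7700)
= 4.0600 + -4.0900 * 0.0017
= 4.0532

4.0532


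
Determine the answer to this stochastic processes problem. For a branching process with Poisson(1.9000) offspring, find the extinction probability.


Since mu = 1.9000 > 1, extinction prob q < 1.
Solve s = exp(mu*(s-1)) iteratively.
q = 0.2328

0.2328


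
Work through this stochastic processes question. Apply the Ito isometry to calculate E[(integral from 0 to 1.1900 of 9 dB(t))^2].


By Ito isometry: E[(int f dB)^2] = int f^2 dt
= 9^2 * 1.1900
= 81 * 1.1900 = 96.3900

96.3900


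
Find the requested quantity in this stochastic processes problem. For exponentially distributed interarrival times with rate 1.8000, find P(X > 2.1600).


P(X > t) = exp(-lambda * t)
= exp(-1.8000 * 2.1600)
= exp(-3.8880) = 0.0205

0.0205


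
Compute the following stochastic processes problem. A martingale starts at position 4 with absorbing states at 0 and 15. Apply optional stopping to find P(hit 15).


By optional stopping theorem: E(M at tau) = M(0) = 4
P(hit 15)*15 + P(hit 0)*0 = 4
P(hit 15) = (4 - 0)/(15 - 0) = 4/15 = 0.2667

0.2667


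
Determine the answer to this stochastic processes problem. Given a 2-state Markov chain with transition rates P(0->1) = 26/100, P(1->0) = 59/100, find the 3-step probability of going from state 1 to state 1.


Computing P^3 by matrix multiplication.
P = [[0.7400, 0.2600], [0.5900, 0.4100]]
After raising P to the power 3:
P^3(1,1) = 0.3082

0.3082


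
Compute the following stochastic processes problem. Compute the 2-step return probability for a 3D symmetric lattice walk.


P(return in 2 steps) = P(reverse first step) = 1/(2d)
= 1/6
= 0.1667

0.1667


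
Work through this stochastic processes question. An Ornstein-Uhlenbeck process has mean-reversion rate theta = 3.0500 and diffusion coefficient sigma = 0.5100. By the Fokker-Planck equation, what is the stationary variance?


Stationary variance = sigma^2 / (2*theta)
= 0.5100^2 / (2*3.0500)
= 0.2601 / 6.1000
= 0.0426

0.0426


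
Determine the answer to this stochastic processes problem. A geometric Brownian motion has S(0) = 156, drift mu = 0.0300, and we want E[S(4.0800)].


E[S(t)] = S(0) * exp(mu * t)
= 156 * exp(0.0300 * 4.0800)
= 156 * 1.1302
= 176.3122

176.3122


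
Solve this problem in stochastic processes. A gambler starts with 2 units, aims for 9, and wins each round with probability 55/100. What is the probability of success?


Gambler's ruin formula:
r = q/p = 0.4500/0.5500 = 0.8182
P(win) = (1 - r^i)/(1 - r^N)
= (1 - 0.8182^2)/(1 - 0.8182^9)
= 0.3956

0.3956


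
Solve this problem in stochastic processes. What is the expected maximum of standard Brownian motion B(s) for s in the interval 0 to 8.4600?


E(max B(s)) = sqrt(2t/pi)
= sqrt(2*8.4600/pi)
= sqrt(5.3858)
= 2.3207

2.3207


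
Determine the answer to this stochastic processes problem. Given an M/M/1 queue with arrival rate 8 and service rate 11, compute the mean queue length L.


rho = 8/11 = 0.7273
L = rho/(1-rho)
= 0.7273/0.2727
= 2.6667

2.6667


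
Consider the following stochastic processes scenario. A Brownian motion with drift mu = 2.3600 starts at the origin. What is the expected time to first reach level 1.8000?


Expected first passage time = a/mu
= 1.8000/2.3600
= 0.7627

0.7627


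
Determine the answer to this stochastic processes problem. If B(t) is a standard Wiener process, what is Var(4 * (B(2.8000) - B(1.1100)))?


Var(alpha*(B(t)-B(s))) = alpha^2 * (t-s)
= 4^2 * (2.8000 - 1.1100)
= 16 * 1.6900
= 27.0400

27.0400


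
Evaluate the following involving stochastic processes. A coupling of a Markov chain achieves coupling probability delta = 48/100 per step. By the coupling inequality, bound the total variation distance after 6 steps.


TV distance bound <= (1-delta)^n
= (1 - 0.4800)^6
= 0.5200^6
= 0.0198

0.0198


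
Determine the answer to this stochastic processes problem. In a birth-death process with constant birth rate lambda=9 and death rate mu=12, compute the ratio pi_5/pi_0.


For birth-death process, pi_n/pi_0 = (lambda/mu)^n
= (9/12)^5
= 0.2373

0.2373


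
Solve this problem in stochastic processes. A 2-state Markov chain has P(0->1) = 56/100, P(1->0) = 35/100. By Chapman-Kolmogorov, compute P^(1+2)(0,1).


P^3 = P^1 * P^2
Computing via matrix multiplication of the transition matrix.
Entry (0,1) of P^3 = 0.6149

0.6149


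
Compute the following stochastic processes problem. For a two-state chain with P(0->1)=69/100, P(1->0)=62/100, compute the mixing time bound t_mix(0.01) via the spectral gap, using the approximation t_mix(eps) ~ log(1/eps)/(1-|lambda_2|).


lambda_2 = |1 - p01 - p10| = |1 - 0.6900 - 0.6200| = 0.3100
t_mix ~ log(1/eps)/(1 - |lambda_2|)
= log(100)/(1 - 0.3100) = 4.6052/0.6900
= 6.6742

6.6742


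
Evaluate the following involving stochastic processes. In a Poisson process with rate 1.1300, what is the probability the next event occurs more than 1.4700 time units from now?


P(X > t) = exp(-lambda * t)
= exp(-1.1300 * 1.4700)
= exp(-1.6611) = 0.1899

0.1899


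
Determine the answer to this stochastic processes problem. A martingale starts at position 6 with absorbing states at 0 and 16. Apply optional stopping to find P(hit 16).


By optional stopping theorem: E(M at tau) = M(0) = 6
P(hit 16)*16 + P(hit 0)*0 = 6
P(hit 16) = (6 - 0)/(16 - 0) = 3/8 = 0.3750

0.3750


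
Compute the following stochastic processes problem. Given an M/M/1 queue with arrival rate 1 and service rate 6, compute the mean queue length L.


rho = 1/6 = 0.1667
L = rho/(1-rho)
= 0.1667/0.8333
= 0.2000

0.2000


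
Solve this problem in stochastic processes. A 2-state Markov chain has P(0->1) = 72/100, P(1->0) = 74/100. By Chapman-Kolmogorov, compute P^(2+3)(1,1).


P^5 = P^2 * P^3
Computing via matrix multiplication of the transition matrix.
Entry (1,1) of P^5 = 0.4827

0.4827


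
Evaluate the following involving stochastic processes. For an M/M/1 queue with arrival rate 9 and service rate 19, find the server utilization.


rho = lambda/mu
= 9/19
= 0.4737

0.4737


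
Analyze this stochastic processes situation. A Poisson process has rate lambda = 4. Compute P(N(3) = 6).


P(N(t)=k) = (lambda*t)^k * exp(-lambda*t) / k!
lambda*t = 12
= 12^6 * exp(-12) / 6!
= 2985984 * 6.1442e-06 / 720
= 0.0255

0.0255


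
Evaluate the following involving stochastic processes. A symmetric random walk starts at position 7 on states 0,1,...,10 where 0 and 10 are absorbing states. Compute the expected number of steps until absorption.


For symmetric RW on 0,...,N with absorbing barriers, E(i) = i*(N-i)
E(7) = 7 * 3 = 21

21


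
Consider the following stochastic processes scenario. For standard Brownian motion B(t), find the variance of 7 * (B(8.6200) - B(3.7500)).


Var(alpha*(B(t)-B(s))) = alpha^2 * (t-s)
= 7^2 * (8.6200 - 3.7500)
= 49 * 4.8700
= 238.6300

238.6300


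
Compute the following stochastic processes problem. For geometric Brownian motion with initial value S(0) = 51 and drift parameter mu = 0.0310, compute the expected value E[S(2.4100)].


E[S(t)] = S(0) * exp(mu * t)
= 51 * exp(0.0310 * 2.4100)
= 51 * 1.0776
= 54.9562

54.9562


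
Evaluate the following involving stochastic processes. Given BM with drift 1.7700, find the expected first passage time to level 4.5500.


Expected first passage time = a/mu
= 4.5500/1.7700
= 2.5706

2.5706


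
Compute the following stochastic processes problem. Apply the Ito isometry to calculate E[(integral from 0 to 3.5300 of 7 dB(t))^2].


By Ito isometry: E[(int f dB)^2] = int f^2 dt
= 7^2 * 3.5300
= 49 * 3.5300 = 172.9700

172.9700


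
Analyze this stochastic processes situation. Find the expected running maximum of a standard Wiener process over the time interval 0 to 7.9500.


E(max B(s)) = sqrt(2t/pi)
= sqrt(2*7.9500/pi)
= sqrt(5.0611)
= 2.2497

2.2497


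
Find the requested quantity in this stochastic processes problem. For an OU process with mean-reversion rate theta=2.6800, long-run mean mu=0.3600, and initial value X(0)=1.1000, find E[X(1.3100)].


E[X(t)] = mu + (X(0) - mu)*exp(-theta*t)
= 0.3600 + (1.1000 - 0.3600)*exp(-2.6800*1.3100)
= 0.3600 + 0.7400 * 0.0299
= 0.3821

0.3821


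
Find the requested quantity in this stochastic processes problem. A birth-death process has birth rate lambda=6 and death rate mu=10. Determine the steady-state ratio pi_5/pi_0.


For birth-death process, pi_n/pi_0 = (lambda/mu)^n
= (6/10)^5
= 0.0778

0.0778


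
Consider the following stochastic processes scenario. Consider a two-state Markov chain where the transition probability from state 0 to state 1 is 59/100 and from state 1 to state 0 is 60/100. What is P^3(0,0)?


Computing P^3 by matrix multiplication.
P = [[0.4100, 0.5900], [0.6000, 0.4000]]
After raising P to the power 3:
P^3(0,0) = 0.5008

0.5008


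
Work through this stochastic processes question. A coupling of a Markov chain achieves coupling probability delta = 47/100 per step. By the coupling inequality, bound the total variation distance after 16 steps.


TV distance bound <= (1-delta)^n
= (1 - 0.4700)^16
= 0.5300^16
= 3.8763e-05

3.8763e-05


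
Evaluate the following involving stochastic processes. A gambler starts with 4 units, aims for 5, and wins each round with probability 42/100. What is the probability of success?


Gambler's ruin formula:
r = q/p = 0.5800/0.4200 = 1.3810
P(win) = (1 - r^i)/(1 - r^N)
= (1 - 1.3810^4)/(1 - 1.3810^5)
= 0.6556

0.6556


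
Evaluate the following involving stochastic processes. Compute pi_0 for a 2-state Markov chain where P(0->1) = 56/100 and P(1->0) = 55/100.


Stationary distribution: pi_0 = p10/(p01+p10), pi_1 = p01/(p01+p10)
p01 = 0.5600, p10 = 0.5500
pi_0 = 0.4955

0.4955


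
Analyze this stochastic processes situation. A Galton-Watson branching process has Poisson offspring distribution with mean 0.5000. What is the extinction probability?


Since mu = 0.5000 <= 1, extinction probability = 1.

1.0000


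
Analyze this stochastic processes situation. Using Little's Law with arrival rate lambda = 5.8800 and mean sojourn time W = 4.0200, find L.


Little's Law: L = lambda * W
= 5.8800 * 4.0200
= 23.6376

23.6376


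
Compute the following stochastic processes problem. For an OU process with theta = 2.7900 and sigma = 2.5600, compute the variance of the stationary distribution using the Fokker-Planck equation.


Stationary variance = sigma^2 / (2*theta)
= 2.5600^2 / (2*2.7900)
= 6.5536 / 5.5800
= 1.1745

1.1745


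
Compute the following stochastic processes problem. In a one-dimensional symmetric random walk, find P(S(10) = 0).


P(S(10) = 0) = C(10,5) / 4^5
= 252 / 1024
= 0.2461

0.2461


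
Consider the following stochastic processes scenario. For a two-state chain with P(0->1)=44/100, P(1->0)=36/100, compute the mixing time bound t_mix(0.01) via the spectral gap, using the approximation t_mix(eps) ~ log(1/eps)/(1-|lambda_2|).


lambda_2 = |1 - p01 - p10| = |1 - 0.4400 - 0.3600| = 0.2000
t_mix ~ log(1/eps)/(1 - |lambda_2|)
= log(100)/(1 - 0.2000) = 4.6052/0.8000
= 5.7565

5.7565


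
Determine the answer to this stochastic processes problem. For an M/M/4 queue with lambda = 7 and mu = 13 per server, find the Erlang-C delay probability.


a = lambda/mu = 0.5385
rho = a/c = 0.1346
Erlang-C formula applied:
C(c,a) = 0.0024

0.0024


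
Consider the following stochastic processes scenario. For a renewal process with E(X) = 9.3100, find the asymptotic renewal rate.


Long-run renewal rate = 1/E(X)
= 1/9.3100
= 0.1074

0.1074


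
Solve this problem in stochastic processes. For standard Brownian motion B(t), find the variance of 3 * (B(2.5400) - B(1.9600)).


Var(alpha*(B(t)-B(s))) = alpha^2 * (t-s)
= 3^2 * (2.5400 - 1.9600)
= 9 * 0.5800
= 5.2200

5.2200


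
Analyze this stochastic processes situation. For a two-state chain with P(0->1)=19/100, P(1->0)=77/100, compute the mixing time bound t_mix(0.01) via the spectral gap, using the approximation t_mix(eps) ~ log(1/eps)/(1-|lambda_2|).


lambda_2 = |1 - p01 - p10| = |1 - 0.1900 - 0.7700| = 0.0400
t_mix ~ log(1/eps)/(1 - |lambda_2|)
= log(100)/(1 - 0.0400) = 4.6052/0.9600
= 4.7971

4.7971


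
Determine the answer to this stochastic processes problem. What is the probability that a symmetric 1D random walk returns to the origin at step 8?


P(S(8) = 0) = C(8,4) / 4^4
= 70 / 256
= 0.2734

0.2734


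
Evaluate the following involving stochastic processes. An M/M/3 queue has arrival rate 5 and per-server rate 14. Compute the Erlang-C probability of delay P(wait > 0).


a = lambda/mu = 0.3571
rho = a/c = 0.1190
Erlang-C formula applied:
C(c,a) = 0.0060

0.0060


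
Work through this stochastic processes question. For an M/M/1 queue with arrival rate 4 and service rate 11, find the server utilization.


rho = lambda/mu
= 4/11
= 0.3636

0.3636


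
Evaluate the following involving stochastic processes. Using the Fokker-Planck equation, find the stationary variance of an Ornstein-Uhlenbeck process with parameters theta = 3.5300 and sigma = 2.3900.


Stationary variance = sigma^2 / (2*theta)
= 2.3900^2 / (2*3.5300)
= 5.7121 / 7.0600
= 0.8091

0.8091


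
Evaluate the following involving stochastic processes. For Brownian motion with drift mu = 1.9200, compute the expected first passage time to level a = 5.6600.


Expected first passage time = a/mu
= 5.6600/1.9200
= 2.9479

2.9479


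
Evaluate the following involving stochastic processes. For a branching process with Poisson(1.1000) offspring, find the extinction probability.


Since mu = 1.1000 > 1, extinction prob q < 1.
Solve s = exp(mu*(s-1)) iteratively.
q = 0.8239

0.8239


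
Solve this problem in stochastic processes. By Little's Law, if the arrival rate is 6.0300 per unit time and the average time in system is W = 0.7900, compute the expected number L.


Little's Law: L = lambda * W
= 6.0300 * 0.7900
= 4.7637

4.7637


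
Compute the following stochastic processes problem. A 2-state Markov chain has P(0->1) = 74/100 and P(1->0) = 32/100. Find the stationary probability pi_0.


Stationary distribution: pi_0 = p10/(p01+p10), pi_1 = p01/(p01+p10)
p01 = 0.7400, p10 = 0.3200
pi_0 = 0.3019

0.3019


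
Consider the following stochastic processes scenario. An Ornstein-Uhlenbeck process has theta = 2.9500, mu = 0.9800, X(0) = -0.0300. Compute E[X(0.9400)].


E[X(t)] = mu + (X(0) - mu)*exp(-theta*t)
= 0.9800 + (-0.0300 - 0.9800)*exp(-2.9500*0.9400)
= 0.9800 + -1.0100 * 0.0625
= 0.9169

0.9169


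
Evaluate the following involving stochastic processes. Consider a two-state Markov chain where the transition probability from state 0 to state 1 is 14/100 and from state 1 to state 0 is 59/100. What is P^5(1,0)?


Computing P^5 by matrix multiplication.
P = [[0.8600, 0.1400], [0.5900, 0.4100]]
After raising P to the power 5:
P^5(1,0) = 0.8071

0.8071


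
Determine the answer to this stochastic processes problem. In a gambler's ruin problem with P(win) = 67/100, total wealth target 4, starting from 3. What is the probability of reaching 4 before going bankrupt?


Gambler's ruin formula:
r = q/p = 0.3300/0.6700 = 0.4925
P(win) = (1 - r^i)/(1 - r^N)
= (1 - 0.4925^3)/(1 - 0.4925^4)
= 0.9356

0.9356


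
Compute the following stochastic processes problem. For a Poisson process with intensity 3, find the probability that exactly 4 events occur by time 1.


P(N(t)=k) = (lambda*t)^k * exp(-lambda*t) / k!
lambda*t = 3
= 3^4 * exp(-3) / 4!
= 81 * 0.0498 / 24
= 0.1680

0.1680


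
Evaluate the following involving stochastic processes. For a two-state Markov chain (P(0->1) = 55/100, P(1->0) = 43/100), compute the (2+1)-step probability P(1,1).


P^3 = P^2 * P^1
Computing via matrix multiplication of the transition matrix.
Entry (1,1) of P^3 = 0.5612

0.5612


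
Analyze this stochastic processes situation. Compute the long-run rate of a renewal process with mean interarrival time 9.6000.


Long-run renewal rate = 1/E(X)
= 1/9.6000
= 0.1042

0.1042


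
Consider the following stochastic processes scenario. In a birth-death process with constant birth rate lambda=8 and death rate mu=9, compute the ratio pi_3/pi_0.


For birth-death process, pi_n/pi_0 = (lambda/mu)^n
= (8/9)^3
= 0.7023

0.7023


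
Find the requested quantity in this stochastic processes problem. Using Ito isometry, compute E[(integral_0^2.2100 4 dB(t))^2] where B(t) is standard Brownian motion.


By Ito isometry: E[(int f dB)^2] = int f^2 dt
= 4^2 * 2.2100
= 16 * 2.2100 = 35.3600

35.3600


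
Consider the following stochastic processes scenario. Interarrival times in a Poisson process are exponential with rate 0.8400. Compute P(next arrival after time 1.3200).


P(X > t) = exp(-lambda * t)
= exp(-0.8400 * 1.3200)
= exp(-1.1088) = 0.3300

0.3300


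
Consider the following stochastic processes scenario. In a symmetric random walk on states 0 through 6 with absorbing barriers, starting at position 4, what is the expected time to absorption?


For symmetric RW on 0,...,N with absorbing barriers, E(i) = i*(N-i)
E(4) = 4 * 2 = 8

8


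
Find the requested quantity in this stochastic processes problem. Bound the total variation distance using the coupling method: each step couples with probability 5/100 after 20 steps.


TV distance bound <= (1-delta)^n
= (1 - 0.0500)^20
= 0.9500^20
= 0.3585

0.3585


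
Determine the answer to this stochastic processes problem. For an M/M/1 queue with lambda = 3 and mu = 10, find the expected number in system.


rho = 3/10 = 0.3000
L = rho/(1-rho)
= 0.3000/0.7000
= 0.4286

0.4286


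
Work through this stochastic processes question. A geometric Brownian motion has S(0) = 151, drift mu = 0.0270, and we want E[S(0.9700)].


E[S(t)] = S(0) * exp(mu * t)
= 151 * exp(0.0270 * 0.9700)
= 151 * 1.0265
= 155.0069

155.0069


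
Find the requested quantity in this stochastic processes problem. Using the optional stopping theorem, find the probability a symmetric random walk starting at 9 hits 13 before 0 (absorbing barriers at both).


By optional stopping theorem: E(M at tau) = M(0) = 9
P(hit 13)*13 + P(hit 0)*0 = 9
P(hit 13) = (9 - 0)/(13 - 0) = 9/13 = 0.6923

0.6923


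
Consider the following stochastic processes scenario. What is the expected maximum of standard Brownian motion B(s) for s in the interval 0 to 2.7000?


E(max B(s)) = sqrt(2t/pi)
= sqrt(2*2.7000/pi)
= sqrt(1.7189)
= 1.3111

1.3111


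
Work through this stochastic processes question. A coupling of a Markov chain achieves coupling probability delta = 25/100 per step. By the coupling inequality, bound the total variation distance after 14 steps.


TV distance bound <= (1-delta)^n
= (1 - 0.2500)^14
= 0.7500^14
= 0.0178

0.0178


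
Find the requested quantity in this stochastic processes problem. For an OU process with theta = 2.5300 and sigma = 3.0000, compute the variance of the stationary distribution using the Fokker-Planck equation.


Stationary variance = sigma^2 / (2*theta)
= 3.0000^2 / (2*2.5300)
= 9.0000 / 5.0600
= 1.7787

1.7787


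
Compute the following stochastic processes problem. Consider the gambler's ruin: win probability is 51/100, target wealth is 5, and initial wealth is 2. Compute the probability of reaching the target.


Gambler's ruin formula:
r = q/p = 0.4900/0.5100 = 0.9608
P(win) = (1 - r^i)/(1 - r^N)
= (1 - 0.9608^2)/(1 - 0.9608^5)
= 0.4241

0.4241


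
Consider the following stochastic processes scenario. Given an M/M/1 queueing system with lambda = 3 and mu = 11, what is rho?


rho = lambda/mu
= 3/11
= 0.2727

0.2727


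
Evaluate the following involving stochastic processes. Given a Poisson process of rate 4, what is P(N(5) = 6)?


P(N(t)=k) = (lambda*t)^k * exp(-lambda*t) / k!
lambda*t = 20
= 20^6 * exp(-20) / 6!
= 64000000 * 2.0612e-09 / 720
= 1.8321e-04

1.8321e-04


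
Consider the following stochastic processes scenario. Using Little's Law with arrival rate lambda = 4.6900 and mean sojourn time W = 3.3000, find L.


Little's Law: L = lambda * W
= 4.6900 * 3.3000
= 15.4770

15.4770


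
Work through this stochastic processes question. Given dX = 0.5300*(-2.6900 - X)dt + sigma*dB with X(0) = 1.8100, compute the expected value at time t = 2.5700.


E[X(t)] = mu + (X(0) - mu)*exp(-theta*t)
= -2.6900 + (1.8100 - -2.6900)*exp(-0.5300*2.5700)
= -2.6900 + 4.5000 * 0.2561
= -1.5374

-1.5374


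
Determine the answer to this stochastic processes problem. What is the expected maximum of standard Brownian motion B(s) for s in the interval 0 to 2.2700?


E(max B(s)) = sqrt(2t/pi)
= sqrt(2*2.2700/pi)
= sqrt(1.4451)
= 1.2021

1.2021


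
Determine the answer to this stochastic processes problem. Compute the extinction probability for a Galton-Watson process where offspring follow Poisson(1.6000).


Since mu = 1.6000 > 1, extinction prob q < 1.
Solve s = exp(mu*(s-1)) iteratively.
q = 0.3580

0.3580


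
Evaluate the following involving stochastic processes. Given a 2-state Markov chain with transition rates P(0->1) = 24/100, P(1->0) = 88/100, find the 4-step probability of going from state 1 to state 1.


Computing P^4 by matrix multiplication.
P = [[0.7600, 0.2400], [0.8800, 0.1200]]
After raising P to the power 4:
P^4(1,1) = 0.2144

0.2144


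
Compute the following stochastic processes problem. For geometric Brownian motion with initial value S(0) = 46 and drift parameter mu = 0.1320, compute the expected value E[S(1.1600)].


E[S(t)] = S(0) * exp(mu * t)
= 46 * exp(0.1320 * 1.1600)
= 46 * 1.1655
= 53.6114

53.6114


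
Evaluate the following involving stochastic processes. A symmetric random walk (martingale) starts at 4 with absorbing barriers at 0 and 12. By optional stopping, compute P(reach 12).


By optional stopping theorem: E(M at tau) = M(0) = 4
P(hit 12)*12 + P(hit 0)*0 = 4
P(hit 12) = (4 - 0)/(12 - 0) = 1/3 = 0.3333

0.3333


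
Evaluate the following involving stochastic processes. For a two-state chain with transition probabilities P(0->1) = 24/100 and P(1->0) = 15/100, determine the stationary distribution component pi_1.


Stationary distribution: pi_0 = p10/(p01+p10), pi_1 = p01/(p01+p10)
p01 = 0.2400, p10 = 0.1500
pi_1 = 0.6154

0.6154


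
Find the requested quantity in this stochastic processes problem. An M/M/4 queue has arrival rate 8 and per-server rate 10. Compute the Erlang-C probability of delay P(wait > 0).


a = lambda/mu = 0.8000
rho = a/c = 0.2000
Erlang-C formula applied:
C(c,a) = 0.0096

0.0096


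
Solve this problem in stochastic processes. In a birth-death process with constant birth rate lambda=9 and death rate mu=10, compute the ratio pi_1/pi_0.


For birth-death process, pi_n/pi_0 = (lambda/mu)^n
= (9/10)^1
= 0.9000

0.9000


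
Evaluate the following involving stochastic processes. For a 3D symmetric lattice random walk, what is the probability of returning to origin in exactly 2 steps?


P(return in 2 steps) = P(reverse first step) = 1/(2d)
= 1/6
= 0.1667

0.1667


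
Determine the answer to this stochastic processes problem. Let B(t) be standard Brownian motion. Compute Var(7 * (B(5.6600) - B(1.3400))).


Var(alpha*(B(t)-B(s))) = alpha^2 * (t-s)
= 7^2 * (5.6600 - 1.3400)
= 49 * 4.3200
= 211.6800

211.6800


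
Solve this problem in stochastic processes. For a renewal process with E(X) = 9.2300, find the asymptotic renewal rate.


Long-run renewal rate = 1/E(X)
= 1/9.2300
= 0.1083

0.1083


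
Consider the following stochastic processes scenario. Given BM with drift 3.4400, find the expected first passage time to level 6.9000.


Expected first passage time = a/mu
= 6.9000/3.4400
= 2.0058

2.0058


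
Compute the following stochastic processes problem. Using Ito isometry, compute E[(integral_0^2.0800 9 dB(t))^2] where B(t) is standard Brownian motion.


By Ito isometry: E[(int f dB)^2] = int f^2 dt
= 9^2 * 2.0800
= 81 * 2.0800 = 168.4800

168.4800


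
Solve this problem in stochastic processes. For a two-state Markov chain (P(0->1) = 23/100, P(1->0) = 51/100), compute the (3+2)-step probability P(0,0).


P^5 = P^3 * P^2
Computing via matrix multiplication of the transition matrix.
Entry (0,0) of P^5 = 0.6896

0.6896


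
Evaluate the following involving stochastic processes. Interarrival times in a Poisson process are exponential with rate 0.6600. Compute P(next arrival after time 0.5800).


P(X > t) = exp(-lambda * t)
= exp(-0.6600 * 0.5800)
= exp(-0.3828) = 0.6819

0.6819


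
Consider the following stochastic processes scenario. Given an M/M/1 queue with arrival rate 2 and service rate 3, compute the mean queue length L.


rho = 2/3 = 0.6667
L = rho/(1-rho)
= 0.6667/0.3333
= 2.0000

2.0000


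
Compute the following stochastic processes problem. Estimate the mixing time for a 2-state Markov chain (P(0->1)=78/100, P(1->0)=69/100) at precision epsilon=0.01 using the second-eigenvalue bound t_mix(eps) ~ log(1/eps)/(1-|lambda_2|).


lambda_2 = |1 - p01 - p10| = |1 - 0.7800 - 0.6900| = 0.4700
t_mix ~ log(1/eps)/(1 - |lambda_2|)
= log(100)/(1 - 0.4700) = 4.6052/0.5300
= 8.6890

8.6890


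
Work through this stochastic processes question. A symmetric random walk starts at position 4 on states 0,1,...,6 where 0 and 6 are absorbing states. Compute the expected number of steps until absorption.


For symmetric RW on 0,...,N with absorbing barriers, E(i) = i*(N-i)
E(4) = 4 * 2 = 8

8


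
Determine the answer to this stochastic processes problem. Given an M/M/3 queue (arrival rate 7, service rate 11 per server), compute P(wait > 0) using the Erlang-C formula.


a = lambda/mu = 0.6364
rho = a/c = 0.2121
Erlang-C formula applied:
C(c,a) = 0.0288

0.0288


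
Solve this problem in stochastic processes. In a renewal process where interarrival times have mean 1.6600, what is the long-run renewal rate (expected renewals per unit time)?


Long-run renewal rate = 1/E(X)
= 1/1.6600
= 0.6024

0.6024


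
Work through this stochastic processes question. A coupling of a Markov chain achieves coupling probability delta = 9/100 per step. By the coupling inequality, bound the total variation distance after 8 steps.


TV distance bound <= (1-delta)^n
= (1 - 0.0900)^8
= 0.9100^8
= 0.4703

0.4703


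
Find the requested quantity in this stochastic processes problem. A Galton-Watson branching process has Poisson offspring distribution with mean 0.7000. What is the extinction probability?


Since mu = 0.7000 <= 1, extinction probability = 1.

1.0000


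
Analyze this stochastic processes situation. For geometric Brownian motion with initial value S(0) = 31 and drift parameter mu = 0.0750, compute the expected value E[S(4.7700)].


E[S(t)] = S(0) * exp(mu * t)
= 31 * exp(0.0750 * 4.7700)
= 31 * 1.4301
= 44.3333

44.3333


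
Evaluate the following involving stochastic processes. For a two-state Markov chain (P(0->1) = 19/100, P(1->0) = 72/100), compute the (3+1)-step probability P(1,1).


P^4 = P^3 * P^1
Computing via matrix multiplication of the transition matrix.
Entry (1,1) of P^4 = 0.2088

0.2088


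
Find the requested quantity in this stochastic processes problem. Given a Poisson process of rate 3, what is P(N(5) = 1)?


P(N(t)=k) = (lambda*t)^k * exp(-lambda*t) / k!
lambda*t = 15
= 15^1 * exp(-15) / 1!
= 15 * 3.0590e-07 / 1
= 4.5885e-06

4.5885e-06
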